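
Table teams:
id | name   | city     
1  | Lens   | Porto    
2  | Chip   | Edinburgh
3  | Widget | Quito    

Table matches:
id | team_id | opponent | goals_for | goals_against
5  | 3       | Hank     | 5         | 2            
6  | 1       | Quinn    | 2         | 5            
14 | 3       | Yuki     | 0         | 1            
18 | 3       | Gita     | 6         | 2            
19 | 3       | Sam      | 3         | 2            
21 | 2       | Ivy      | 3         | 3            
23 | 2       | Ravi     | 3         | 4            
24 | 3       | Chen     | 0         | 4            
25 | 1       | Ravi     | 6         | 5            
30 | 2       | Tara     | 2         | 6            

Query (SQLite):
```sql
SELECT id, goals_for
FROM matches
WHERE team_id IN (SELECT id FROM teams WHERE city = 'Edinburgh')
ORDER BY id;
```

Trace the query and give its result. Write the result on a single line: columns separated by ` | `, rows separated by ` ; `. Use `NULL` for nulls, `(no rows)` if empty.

21 | 3 ; 23 | 3 ; 30 | 2

Inner query: teams.id where city = 'Edinburgh'.
Outer: keep matches rows whose team_id is in that set.
Inner query → {2}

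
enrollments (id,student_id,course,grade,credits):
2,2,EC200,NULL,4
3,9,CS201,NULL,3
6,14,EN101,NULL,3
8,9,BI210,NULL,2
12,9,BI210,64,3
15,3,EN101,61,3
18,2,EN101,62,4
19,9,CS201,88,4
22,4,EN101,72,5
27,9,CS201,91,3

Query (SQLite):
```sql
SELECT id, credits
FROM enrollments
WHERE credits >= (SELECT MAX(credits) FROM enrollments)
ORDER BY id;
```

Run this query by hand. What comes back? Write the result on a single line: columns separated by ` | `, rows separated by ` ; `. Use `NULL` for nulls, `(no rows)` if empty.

Scalar subquery: MAX(credits) over all enrollments rows = 5.
Keep rows where credits >= that value.

22 | 5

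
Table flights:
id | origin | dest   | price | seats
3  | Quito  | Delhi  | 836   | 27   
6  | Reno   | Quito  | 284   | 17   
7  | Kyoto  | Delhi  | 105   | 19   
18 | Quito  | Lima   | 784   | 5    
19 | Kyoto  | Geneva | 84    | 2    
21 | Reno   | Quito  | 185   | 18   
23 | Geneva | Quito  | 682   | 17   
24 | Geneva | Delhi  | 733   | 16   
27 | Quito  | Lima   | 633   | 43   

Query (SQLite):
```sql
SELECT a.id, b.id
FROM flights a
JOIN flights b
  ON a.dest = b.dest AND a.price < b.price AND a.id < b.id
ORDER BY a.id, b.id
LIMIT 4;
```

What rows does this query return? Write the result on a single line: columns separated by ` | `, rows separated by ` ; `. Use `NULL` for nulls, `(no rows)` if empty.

6 | 23 ; 7 | 24 ; 21 | 23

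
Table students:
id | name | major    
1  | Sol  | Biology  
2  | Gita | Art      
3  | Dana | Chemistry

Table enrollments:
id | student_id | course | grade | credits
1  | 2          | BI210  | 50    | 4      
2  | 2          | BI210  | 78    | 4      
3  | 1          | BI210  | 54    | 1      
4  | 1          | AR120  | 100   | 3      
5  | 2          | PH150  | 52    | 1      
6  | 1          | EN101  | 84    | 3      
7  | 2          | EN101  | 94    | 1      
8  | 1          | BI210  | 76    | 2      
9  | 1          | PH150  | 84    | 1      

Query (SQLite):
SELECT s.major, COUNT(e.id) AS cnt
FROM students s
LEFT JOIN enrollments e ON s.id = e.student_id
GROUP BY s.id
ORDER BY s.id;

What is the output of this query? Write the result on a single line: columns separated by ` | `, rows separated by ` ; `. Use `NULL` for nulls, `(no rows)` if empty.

Biology | 5 ; Art | 4 ; Chemistry | 0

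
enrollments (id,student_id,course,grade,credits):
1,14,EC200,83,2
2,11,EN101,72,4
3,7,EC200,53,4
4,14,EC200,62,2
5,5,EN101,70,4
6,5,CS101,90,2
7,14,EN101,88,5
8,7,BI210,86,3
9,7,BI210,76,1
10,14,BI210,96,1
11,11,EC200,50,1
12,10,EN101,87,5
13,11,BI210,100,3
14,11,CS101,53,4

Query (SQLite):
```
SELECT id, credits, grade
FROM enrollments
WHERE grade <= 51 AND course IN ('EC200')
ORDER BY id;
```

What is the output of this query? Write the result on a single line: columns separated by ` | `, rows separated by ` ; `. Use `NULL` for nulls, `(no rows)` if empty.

11 | 1 | 50

grade <= 51: ids {11}
course IN ('EC200'): ids {1, 3, 4, 11}
Combine with AND.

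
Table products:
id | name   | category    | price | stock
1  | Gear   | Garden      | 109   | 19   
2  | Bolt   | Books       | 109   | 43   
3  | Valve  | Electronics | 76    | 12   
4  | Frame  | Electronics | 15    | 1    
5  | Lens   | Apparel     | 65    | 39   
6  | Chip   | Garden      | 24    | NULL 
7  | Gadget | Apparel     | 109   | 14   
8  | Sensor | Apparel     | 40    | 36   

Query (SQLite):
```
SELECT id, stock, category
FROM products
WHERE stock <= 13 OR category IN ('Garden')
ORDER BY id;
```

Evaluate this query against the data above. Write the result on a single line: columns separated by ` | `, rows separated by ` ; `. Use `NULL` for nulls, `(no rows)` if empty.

stock <= 13: ids {3, 4}
category IN ('Garden'): ids {1, 6}
Combine with OR.

1 | 19 | Garden ; 3 | 12 | Electronics ; 4 | 1 | Electronics ; 6 | NULL | Garden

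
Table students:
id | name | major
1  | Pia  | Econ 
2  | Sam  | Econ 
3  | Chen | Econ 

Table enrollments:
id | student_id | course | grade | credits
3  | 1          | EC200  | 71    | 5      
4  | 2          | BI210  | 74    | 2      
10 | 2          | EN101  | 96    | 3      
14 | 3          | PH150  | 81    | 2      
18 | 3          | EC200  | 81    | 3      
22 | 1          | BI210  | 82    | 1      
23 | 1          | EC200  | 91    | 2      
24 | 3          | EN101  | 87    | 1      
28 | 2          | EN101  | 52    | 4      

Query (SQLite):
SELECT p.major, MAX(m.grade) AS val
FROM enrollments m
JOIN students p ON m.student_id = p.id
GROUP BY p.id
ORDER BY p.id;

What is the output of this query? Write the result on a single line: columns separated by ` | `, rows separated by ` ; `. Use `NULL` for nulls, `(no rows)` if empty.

Econ | 91 ; Econ | 96 ; Econ | 87

Join each enrollments row to its students via student_id.
Group joined rows by students.id; compute MAX(m.grade) per group.
  1: ids {3, 22, 23} → MAX(m.grade)=91
  2: ids {4, 10, 28} → MAX(m.grade)=96
  3: ids {14, 18, 24} → MAX(m.grade)=87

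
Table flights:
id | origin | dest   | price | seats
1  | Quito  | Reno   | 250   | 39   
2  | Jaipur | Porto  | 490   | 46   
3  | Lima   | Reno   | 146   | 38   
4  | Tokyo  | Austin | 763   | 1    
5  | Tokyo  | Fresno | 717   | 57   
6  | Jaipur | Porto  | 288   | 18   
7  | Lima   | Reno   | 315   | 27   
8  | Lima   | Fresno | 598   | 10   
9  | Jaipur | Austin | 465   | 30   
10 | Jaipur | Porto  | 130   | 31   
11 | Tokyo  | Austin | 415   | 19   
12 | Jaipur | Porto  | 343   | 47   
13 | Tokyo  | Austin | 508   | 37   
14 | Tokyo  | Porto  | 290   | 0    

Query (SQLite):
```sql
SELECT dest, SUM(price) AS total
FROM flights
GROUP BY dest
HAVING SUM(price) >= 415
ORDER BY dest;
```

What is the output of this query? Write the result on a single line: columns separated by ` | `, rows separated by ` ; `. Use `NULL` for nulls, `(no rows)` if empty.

Austin | 2151 ; Fresno | 1315 ; Porto | 1541 ; Reno | 711

Partition flights by dest; compute SUM(price) within each group.
HAVING: keep groups where SUM(price) >= 415.
  Austin: ids {4, 9, 11, 13} → SUM(price)=2151
  Fresno: ids {5, 8} → SUM(price)=1315
  Porto: ids {2, 6, 10, 12, 14} → SUM(price)=1541
  Reno: ids {1, 3, 7} → SUM(price)=711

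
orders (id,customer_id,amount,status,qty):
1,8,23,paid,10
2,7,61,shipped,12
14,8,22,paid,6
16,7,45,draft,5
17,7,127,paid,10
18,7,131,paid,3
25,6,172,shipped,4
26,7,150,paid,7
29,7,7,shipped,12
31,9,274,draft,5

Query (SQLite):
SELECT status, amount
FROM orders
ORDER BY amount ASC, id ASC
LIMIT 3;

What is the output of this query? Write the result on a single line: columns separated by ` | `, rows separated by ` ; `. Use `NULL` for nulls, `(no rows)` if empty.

Sort by amount asc, tiebreak id asc: (7, id=29), (22, id=14), (23, id=1), (45, id=16), (61, id=2), (127, id=17) …. Take first 3.

shipped | 7 ; paid | 22 ; paid | 23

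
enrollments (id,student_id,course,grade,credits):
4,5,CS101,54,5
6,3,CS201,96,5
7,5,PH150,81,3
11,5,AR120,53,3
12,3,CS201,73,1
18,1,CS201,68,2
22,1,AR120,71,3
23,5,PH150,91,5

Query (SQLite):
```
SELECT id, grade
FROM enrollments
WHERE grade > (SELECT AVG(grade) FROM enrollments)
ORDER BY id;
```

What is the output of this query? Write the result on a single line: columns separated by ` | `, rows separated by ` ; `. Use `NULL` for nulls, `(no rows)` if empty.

6 | 96 ; 7 | 81 ; 23 | 91

Scalar subquery: AVG(grade) over all enrollments rows = 73.375.
Keep rows where grade > that value.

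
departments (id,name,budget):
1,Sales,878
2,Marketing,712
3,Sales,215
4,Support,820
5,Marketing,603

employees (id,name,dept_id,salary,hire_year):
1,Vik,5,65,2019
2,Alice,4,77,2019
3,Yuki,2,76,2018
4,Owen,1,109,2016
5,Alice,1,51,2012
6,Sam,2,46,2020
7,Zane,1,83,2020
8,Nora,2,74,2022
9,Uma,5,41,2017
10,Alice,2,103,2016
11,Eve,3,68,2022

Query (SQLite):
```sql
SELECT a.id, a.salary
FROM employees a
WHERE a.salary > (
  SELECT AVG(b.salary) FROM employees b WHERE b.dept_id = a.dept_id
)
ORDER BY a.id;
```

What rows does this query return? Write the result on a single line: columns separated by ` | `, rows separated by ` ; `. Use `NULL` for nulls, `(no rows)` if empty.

For each employees row a, compute AVG(salary) over rows sharing a.dept_id.
Keep row a if a.salary > that per-group AVG.
  dept_id=1: AVG(salary) = 81.0
  dept_id=2: AVG(salary) = 74.75
  dept_id=3: AVG(salary) = 68.0
  dept_id=4: AVG(salary) = 77.0
  dept_id=5: AVG(salary) = 53.0

1 | 65 ; 3 | 76 ; 4 | 109 ; 7 | 83 ; 10 | 103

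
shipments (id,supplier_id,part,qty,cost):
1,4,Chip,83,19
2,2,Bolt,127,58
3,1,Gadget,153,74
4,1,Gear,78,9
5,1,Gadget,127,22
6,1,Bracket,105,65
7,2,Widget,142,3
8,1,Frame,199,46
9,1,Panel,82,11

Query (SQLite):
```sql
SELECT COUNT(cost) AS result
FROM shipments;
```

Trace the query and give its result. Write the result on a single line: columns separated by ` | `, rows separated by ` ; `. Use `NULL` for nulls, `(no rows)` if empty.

9

All cost values: [19, 58, 74, 9, 22, 65, 3, 46, 11].
COUNT(cost) counts non-NULL values → 9.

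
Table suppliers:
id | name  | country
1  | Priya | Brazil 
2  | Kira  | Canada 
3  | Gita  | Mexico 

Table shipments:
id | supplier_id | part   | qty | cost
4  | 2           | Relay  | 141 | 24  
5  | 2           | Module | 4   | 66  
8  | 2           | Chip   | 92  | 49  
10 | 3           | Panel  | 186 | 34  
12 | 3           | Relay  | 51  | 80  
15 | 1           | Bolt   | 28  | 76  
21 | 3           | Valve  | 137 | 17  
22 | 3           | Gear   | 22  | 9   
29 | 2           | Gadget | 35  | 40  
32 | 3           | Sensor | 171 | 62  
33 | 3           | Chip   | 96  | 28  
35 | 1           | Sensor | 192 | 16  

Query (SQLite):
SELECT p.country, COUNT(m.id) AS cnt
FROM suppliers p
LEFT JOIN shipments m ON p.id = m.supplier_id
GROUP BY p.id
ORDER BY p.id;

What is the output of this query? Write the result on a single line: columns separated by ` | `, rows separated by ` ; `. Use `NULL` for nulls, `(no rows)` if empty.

Brazil | 2 ; Canada | 4 ; Mexico | 6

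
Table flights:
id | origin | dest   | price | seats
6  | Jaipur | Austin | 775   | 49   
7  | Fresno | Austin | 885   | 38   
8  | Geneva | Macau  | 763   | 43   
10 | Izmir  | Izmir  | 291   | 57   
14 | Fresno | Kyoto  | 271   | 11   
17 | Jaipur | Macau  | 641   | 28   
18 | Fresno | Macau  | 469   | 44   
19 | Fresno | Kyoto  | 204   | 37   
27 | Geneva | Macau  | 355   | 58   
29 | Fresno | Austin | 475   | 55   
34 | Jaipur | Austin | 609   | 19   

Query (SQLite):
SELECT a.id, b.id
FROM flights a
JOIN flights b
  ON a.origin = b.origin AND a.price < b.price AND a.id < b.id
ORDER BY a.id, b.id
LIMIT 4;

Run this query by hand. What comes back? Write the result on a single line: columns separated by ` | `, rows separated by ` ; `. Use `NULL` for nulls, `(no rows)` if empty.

Pairs (a,b) with same origin, a.price < b.price, a.id < b.id.
origin groups: Fresno:{7,14,18,19,29} Geneva:{8,27} Izmir:{10} Jaipur:{6,17,34}
Ordered by (a.id, b.id); first 4.

14 | 18 ; 14 | 29 ; 18 | 29 ; 19 | 29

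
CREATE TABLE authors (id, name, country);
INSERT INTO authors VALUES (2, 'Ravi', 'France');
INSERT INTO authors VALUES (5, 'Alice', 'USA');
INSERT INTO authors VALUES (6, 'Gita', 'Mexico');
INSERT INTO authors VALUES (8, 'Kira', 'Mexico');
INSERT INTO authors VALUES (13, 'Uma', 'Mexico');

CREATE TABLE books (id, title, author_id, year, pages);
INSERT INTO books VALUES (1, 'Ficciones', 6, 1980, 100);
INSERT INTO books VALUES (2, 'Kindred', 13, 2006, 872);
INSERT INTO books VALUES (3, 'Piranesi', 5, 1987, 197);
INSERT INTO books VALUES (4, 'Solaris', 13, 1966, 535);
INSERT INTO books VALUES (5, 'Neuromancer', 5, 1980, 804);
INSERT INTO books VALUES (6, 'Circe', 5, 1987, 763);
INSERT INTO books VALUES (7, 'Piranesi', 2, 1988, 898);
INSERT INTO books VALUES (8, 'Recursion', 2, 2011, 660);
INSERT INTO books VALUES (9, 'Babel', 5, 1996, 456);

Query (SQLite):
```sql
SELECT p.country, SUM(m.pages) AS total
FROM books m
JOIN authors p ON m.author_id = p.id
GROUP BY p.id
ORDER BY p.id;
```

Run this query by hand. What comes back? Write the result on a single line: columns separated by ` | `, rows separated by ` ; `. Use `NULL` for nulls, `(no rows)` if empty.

France | 1558 ; USA | 2220 ; Mexico | 100 ; Mexico | 1407

Join each books row to its authors via author_id.
Group joined rows by authors.id; compute SUM(m.pages) per group.
  2: ids {7, 8} → SUM(m.pages)=1558
  5: ids {3, 5, 6, 9} → SUM(m.pages)=2220
  6: ids {1} → SUM(m.pages)=100
  13: ids {2, 4} → SUM(m.pages)=1407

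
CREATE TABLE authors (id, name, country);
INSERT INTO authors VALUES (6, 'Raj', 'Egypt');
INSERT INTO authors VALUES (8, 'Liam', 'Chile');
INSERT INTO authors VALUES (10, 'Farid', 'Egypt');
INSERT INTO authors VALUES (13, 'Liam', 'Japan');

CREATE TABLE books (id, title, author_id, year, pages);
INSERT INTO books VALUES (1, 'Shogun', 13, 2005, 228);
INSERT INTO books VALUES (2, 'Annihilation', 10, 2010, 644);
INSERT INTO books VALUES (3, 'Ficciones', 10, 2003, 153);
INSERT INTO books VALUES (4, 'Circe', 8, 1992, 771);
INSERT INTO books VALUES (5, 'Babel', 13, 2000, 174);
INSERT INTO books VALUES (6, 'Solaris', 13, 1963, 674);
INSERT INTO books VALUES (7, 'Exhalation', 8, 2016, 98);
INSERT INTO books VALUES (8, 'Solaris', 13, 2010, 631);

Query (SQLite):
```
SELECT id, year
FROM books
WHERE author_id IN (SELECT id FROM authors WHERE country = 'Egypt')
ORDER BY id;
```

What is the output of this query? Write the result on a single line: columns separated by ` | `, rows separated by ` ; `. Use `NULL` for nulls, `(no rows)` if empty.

2 | 2010 ; 3 | 2003

Inner query: authors.id where country = 'Egypt'.
Outer: keep books rows whose author_id is in that set.
Inner query → {6, 10}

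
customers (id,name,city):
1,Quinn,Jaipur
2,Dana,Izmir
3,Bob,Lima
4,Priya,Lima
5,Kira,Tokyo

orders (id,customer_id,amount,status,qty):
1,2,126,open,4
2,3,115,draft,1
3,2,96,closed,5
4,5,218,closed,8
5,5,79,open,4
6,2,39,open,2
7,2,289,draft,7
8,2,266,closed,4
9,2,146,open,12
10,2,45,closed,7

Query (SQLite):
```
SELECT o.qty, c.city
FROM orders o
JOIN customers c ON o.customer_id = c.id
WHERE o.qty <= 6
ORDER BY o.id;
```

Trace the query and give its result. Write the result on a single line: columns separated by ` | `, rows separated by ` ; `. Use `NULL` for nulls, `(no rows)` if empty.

4 | Izmir ; 1 | Lima ; 5 | Izmir ; 4 | Tokyo ; 2 | Izmir ; 4 | Izmir

Each orders row matches the customers row where customer_id = customers.id.
Then keep rows with o.qty <= 6.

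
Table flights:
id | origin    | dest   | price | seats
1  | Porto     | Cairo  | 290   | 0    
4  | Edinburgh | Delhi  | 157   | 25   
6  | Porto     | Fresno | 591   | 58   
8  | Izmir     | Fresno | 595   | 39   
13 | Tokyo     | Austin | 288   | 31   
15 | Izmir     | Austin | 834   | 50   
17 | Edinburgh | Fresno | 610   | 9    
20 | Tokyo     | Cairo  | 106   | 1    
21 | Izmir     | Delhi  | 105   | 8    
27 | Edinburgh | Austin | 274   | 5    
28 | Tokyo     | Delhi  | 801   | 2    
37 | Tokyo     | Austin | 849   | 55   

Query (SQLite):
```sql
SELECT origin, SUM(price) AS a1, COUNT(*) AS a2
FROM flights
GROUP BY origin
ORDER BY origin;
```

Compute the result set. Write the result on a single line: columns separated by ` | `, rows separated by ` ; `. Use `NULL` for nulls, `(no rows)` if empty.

Edinburgh | 1041 | 3 ; Izmir | 1534 | 3 ; Porto | 881 | 2 ; Tokyo | 2044 | 4

Group flights by origin.
Per group compute: SUM(price), COUNT(*).
  Edinburgh: ids {4, 17, 27} → SUM(price)=1041, COUNT(*)=3
  Izmir: ids {8, 15, 21} → SUM(price)=1534, COUNT(*)=3
  Porto: ids {1, 6} → SUM(price)=881, COUNT(*)=2
  Tokyo: ids {13, 20, 28, 37} → SUM(price)=2044, COUNT(*)=4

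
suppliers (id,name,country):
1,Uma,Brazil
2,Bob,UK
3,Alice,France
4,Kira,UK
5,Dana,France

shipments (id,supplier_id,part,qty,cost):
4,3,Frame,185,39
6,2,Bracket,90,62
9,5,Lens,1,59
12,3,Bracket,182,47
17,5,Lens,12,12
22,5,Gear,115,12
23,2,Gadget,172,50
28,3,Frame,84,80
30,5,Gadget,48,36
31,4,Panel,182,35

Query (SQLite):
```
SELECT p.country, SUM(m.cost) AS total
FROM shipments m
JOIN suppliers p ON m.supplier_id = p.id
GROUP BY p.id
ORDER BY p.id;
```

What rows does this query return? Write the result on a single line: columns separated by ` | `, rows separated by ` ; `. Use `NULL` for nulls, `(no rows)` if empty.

UK | 112 ; France | 166 ; UK | 35 ; France | 119

Join each shipments row to its suppliers via supplier_id.
Group joined rows by suppliers.id; compute SUM(m.cost) per group.
  2: ids {6, 23} → SUM(m.cost)=112
  3: ids {4, 12, 28} → SUM(m.cost)=166
  4: ids {31} → SUM(m.cost)=35
  5: ids {9, 17, 22, 30} → SUM(m.cost)=119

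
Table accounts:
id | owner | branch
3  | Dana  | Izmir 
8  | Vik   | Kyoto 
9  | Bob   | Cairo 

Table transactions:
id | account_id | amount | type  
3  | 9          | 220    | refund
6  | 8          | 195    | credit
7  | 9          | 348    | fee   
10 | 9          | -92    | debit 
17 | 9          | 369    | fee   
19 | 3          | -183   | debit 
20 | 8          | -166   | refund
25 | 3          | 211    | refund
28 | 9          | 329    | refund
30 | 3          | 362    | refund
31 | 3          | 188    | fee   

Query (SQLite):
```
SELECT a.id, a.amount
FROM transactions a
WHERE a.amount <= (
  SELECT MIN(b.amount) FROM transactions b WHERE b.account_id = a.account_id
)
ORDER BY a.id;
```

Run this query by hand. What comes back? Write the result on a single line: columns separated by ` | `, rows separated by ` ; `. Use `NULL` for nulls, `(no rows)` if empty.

10 | -92 ; 19 | -183 ; 20 | -166

For each transactions row a, compute MIN(amount) over rows sharing a.account_id.
Keep row a if a.amount <= that per-group MIN.
  account_id=3: MIN(amount) = -183
  account_id=8: MIN(amount) = -166
  account_id=9: MIN(amount) = -92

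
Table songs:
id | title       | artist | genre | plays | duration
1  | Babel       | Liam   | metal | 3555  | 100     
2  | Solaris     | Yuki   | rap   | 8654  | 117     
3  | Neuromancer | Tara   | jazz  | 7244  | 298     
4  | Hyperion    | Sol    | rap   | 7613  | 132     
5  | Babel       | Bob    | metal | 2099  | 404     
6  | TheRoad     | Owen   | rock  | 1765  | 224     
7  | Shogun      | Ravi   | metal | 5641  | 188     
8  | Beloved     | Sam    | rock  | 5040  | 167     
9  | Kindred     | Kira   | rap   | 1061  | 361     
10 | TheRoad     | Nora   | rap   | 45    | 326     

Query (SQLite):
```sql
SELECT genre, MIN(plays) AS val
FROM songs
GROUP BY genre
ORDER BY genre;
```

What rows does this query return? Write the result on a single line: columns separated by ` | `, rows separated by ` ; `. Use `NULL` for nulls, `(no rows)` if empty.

Partition songs by genre; compute MIN(plays) within each group.
  jazz: ids {3} → MIN(plays)=7244
  metal: ids {1, 5, 7} → MIN(plays)=2099
  rap: ids {2, 4, 9, 10} → MIN(plays)=45
  rock: ids {6, 8} → MIN(plays)=1765

jazz | 7244 ; metal | 2099 ; rap | 45 ; rock | 1765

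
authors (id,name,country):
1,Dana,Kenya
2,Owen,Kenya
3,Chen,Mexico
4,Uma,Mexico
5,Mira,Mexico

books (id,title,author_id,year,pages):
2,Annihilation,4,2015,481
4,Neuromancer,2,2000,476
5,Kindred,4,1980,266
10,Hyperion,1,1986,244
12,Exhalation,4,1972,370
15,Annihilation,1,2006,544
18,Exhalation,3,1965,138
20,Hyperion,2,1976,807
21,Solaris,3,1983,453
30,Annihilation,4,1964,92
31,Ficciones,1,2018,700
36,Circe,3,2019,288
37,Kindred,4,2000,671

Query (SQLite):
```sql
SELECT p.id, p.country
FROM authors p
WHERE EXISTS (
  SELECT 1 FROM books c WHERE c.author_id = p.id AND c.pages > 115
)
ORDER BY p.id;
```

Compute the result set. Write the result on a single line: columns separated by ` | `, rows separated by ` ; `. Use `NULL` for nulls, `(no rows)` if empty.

1 | Kenya ; 2 | Kenya ; 3 | Mexico ; 4 | Mexico

For each authors row, check whether any books with matching author_id has pages > 115.
Keep rows where that is true.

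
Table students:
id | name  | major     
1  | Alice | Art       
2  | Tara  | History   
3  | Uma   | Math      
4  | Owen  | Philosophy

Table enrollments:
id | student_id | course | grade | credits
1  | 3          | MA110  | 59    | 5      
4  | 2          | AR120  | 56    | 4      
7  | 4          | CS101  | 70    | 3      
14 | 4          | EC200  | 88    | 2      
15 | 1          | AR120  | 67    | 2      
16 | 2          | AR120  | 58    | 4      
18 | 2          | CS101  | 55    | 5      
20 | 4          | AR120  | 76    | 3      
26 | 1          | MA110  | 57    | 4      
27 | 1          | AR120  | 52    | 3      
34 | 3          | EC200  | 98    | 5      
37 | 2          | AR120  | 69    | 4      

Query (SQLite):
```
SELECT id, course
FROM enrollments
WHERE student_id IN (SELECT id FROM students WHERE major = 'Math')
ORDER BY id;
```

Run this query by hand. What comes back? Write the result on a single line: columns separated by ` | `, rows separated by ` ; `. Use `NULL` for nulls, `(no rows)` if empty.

Inner query: students.id where major = 'Math'.
Outer: keep enrollments rows whose student_id is in that set.
Inner query → {3}

1 | MA110 ; 34 | EC200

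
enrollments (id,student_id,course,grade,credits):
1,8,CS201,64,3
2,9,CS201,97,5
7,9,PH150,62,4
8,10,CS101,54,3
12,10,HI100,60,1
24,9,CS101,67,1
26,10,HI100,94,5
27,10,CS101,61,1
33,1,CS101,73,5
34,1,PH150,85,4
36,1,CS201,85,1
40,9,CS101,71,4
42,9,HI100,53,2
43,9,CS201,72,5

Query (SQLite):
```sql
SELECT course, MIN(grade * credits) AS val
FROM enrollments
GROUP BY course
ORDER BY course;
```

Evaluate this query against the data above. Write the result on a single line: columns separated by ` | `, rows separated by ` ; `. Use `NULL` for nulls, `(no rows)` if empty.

CS101 | 61 ; CS201 | 85 ; HI100 | 60 ; PH150 | 248

For each row compute grade * credits.
Group by course; take MIN of the expression per group.
  CS101: ids {8, 24, 27, 33, 40} → MIN(grade * credits)=61
  CS201: ids {1, 2, 36, 43} → MIN(grade * credits)=85
  HI100: ids {12, 26, 42} → MIN(grade * credits)=60
  PH150: ids {7, 34} → MIN(grade * credits)=248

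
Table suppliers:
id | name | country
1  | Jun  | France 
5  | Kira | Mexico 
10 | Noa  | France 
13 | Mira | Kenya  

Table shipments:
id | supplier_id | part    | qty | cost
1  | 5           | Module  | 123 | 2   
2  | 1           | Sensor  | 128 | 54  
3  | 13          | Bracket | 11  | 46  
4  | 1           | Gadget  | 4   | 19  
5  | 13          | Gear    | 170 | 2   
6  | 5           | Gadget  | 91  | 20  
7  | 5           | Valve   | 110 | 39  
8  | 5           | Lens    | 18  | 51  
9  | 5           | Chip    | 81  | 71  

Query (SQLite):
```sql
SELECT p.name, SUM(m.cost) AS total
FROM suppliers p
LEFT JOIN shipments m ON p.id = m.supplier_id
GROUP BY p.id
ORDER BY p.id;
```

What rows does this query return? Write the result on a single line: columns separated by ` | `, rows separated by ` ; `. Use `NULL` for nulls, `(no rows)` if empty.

LEFT JOIN keeps every suppliers row; unmatched ones get NULL for shipments columns.
Group by suppliers.id and compute SUM(m.cost). SUM over an all-NULL group is NULL.
  1: ids {2, 4} → SUM(m.cost)=73
  5: ids {1, 6, 7, 8, 9} → SUM(m.cost)=183
  10: ids {—} → SUM(m.cost)=NULL
  13: ids {3, 5} → SUM(m.cost)=48

Jun | 73 ; Kira | 183 ; Noa | NULL ; Mira | 48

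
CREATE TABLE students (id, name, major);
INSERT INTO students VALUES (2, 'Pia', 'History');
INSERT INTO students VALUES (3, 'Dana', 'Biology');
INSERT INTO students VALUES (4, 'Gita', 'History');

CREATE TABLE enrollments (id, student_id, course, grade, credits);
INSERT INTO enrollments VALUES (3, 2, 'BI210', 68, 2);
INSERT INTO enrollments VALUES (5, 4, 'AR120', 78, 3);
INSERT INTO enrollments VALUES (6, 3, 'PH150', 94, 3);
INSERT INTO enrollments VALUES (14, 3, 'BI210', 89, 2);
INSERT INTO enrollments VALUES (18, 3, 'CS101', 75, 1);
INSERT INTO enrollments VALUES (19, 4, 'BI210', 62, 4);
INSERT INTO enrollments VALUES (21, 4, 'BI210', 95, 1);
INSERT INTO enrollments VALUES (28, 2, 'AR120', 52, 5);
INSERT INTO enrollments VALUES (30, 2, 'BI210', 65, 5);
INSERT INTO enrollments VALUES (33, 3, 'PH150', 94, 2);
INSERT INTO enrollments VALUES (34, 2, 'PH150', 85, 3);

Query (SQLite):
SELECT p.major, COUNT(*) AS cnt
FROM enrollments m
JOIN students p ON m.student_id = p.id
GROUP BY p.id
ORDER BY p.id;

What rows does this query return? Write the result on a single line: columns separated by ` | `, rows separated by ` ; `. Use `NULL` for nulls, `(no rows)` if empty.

History | 4 ; Biology | 4 ; History | 3

Join each enrollments row to its students via student_id.
Group joined rows by students.id; compute COUNT(*) per group.
  2: ids {3, 28, 30, 34} → COUNT(*)=4
  3: ids {6, 14, 18, 33} → COUNT(*)=4
  4: ids {5, 19, 21} → COUNT(*)=3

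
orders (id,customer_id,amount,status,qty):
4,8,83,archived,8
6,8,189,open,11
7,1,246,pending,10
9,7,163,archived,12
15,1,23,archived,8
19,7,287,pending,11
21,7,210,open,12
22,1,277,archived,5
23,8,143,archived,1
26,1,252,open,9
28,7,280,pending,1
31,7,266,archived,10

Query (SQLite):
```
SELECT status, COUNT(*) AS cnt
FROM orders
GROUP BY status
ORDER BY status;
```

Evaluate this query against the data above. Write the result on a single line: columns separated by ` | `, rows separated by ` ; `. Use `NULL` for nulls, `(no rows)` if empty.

Partition orders by status; compute COUNT(*) within each group.
  archived: ids {4, 9, 15, 22, 23, 31} → COUNT(*)=6
  open: ids {6, 21, 26} → COUNT(*)=3
  pending: ids {7, 19, 28} → COUNT(*)=3

archived | 6 ; open | 3 ; pending | 3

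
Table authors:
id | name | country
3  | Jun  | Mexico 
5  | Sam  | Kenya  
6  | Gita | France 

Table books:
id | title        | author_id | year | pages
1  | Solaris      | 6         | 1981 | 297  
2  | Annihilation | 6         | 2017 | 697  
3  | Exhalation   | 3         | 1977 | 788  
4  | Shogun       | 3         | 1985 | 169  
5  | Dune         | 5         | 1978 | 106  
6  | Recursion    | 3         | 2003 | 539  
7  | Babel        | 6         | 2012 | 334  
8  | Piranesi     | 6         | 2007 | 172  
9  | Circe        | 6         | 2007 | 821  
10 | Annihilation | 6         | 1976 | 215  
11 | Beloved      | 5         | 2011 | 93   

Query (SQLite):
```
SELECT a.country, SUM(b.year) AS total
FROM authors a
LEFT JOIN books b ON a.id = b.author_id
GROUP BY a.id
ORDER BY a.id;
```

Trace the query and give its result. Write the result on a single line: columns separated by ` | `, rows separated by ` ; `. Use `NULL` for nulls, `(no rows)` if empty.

LEFT JOIN keeps every authors row; unmatched ones get NULL for books columns.
Group by authors.id and compute SUM(b.year). SUM over an all-NULL group is NULL.
  3: ids {3, 4, 6} → SUM(b.year)=5965
  5: ids {5, 11} → SUM(b.year)=3989
  6: ids {1, 2, 7, 8, 9, 10} → SUM(b.year)=12000

Mexico | 5965 ; Kenya | 3989 ; France | 12000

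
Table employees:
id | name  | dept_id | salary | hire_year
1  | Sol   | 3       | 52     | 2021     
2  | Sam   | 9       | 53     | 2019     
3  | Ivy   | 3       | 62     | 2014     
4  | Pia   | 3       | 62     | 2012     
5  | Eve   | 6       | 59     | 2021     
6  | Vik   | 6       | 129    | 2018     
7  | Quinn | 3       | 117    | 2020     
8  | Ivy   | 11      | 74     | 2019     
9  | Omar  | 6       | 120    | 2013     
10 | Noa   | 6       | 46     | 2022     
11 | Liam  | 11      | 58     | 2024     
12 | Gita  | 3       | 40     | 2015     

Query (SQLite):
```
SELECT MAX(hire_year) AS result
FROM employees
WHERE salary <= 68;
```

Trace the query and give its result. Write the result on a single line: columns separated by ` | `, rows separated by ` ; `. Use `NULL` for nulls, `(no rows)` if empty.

Rows where salary <= 68 → hire_year values: [2021, 2019, 2014, 2012, 2021, 2022, 2024, 2015].
MAX of non-NULL values = 2024.

2024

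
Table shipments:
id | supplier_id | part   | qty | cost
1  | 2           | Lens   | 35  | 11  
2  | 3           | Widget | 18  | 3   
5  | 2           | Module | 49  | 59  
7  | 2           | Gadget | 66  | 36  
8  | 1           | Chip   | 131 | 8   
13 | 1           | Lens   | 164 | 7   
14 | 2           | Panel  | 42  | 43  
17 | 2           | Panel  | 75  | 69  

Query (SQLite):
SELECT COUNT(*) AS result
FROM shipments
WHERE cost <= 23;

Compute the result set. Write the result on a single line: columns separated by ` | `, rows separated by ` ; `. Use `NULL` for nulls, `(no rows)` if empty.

4

Rows where cost <= 23 → cost values: [11, 3, 8, 7].
COUNT(*) counts rows → 4.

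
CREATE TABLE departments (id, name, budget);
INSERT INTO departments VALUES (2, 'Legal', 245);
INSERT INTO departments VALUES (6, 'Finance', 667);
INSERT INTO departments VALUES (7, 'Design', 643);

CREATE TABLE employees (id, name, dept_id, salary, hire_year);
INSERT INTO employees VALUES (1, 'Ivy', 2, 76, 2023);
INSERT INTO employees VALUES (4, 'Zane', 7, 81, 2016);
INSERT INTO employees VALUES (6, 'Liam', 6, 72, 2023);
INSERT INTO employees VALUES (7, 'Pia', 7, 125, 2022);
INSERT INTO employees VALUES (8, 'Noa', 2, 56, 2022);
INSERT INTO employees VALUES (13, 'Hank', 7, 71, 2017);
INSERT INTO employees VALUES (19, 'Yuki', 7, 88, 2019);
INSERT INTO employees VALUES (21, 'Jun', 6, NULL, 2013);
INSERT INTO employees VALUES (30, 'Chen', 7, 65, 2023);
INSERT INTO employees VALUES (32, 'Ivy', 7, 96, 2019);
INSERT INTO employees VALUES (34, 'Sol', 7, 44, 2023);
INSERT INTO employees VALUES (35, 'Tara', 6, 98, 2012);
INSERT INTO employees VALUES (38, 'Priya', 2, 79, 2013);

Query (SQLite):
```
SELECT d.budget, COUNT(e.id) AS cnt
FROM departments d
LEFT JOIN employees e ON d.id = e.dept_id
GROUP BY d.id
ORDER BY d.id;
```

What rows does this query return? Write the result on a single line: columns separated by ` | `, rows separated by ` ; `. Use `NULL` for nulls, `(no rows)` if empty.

LEFT JOIN keeps every departments row; unmatched ones get NULL for employees columns.
Group by departments.id and compute COUNT(e.id). COUNT(col) of an all-NULL group is 0.
  2: ids {1, 8, 38} → COUNT(e.id)=3
  6: ids {6, 21, 35} → COUNT(e.id)=3
  7: ids {4, 7, 13, 19, 30, 32, 34} → COUNT(e.id)=7

245 | 3 ; 667 | 3 ; 643 | 7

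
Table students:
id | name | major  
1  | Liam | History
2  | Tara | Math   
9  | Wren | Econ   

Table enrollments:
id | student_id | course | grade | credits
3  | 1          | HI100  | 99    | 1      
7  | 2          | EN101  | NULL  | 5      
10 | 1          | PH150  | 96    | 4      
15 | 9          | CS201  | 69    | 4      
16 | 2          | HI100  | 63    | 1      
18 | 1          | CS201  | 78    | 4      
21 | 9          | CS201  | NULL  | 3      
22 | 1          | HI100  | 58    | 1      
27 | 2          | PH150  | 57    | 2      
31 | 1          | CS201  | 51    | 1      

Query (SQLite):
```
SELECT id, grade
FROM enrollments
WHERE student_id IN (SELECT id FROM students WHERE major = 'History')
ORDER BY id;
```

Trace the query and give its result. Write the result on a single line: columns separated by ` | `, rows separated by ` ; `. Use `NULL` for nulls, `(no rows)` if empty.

3 | 99 ; 10 | 96 ; 18 | 78 ; 22 | 58 ; 31 | 51

Inner query: students.id where major = 'History'.
Outer: keep enrollments rows whose student_id is in that set.
Inner query → {1}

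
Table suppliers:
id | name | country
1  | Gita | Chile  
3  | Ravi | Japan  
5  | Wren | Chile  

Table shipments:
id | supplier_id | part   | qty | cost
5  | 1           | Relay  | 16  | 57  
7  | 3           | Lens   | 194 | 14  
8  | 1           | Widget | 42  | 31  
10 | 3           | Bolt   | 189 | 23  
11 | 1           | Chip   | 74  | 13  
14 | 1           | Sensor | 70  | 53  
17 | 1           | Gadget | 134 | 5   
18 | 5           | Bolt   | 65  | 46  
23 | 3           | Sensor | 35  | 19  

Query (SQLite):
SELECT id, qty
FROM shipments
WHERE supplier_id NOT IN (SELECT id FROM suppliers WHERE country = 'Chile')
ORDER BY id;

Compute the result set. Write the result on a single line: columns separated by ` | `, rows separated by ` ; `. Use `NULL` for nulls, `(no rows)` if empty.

Inner query: suppliers.id where country = 'Chile'.
Outer: keep shipments rows whose supplier_id is not in that set.
Inner query → {1, 5}

7 | 194 ; 10 | 189 ; 23 | 35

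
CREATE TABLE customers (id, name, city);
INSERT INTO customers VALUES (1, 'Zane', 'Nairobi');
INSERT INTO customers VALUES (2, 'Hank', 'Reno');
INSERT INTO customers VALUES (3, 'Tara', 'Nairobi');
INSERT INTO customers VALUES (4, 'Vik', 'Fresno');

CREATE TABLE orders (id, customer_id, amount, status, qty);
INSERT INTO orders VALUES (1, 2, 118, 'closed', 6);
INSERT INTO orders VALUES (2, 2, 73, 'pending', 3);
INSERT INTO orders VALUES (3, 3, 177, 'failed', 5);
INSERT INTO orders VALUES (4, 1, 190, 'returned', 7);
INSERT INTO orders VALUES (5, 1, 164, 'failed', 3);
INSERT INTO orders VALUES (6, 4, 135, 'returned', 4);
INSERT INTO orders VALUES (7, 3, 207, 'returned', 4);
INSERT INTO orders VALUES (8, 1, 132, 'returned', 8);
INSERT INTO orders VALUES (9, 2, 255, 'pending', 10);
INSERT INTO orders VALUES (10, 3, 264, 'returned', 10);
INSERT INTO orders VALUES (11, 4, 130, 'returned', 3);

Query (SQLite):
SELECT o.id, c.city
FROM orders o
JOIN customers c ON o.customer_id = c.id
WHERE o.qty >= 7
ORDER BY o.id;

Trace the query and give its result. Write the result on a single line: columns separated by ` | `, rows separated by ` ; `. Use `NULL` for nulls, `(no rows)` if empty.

Each orders row matches the customers row where customer_id = customers.id.
Then keep rows with o.qty >= 7.

4 | Nairobi ; 8 | Nairobi ; 9 | Reno ; 10 | Nairobi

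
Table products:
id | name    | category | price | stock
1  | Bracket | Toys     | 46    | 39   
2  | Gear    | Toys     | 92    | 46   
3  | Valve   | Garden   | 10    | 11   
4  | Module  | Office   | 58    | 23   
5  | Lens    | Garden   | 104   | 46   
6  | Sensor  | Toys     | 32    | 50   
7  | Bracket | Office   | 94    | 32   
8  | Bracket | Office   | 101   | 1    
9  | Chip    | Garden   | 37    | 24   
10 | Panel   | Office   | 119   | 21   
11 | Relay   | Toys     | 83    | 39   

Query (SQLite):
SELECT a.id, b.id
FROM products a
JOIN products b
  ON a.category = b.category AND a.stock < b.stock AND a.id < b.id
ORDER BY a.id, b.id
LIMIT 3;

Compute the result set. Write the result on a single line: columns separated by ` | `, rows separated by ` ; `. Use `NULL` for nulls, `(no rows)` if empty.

Pairs (a,b) with same category, a.stock < b.stock, a.id < b.id.
category groups: Garden:{3,5,9} Office:{4,7,8,10} Toys:{1,2,6,11}
Ordered by (a.id, b.id); first 3.

1 | 2 ; 1 | 6 ; 2 | 6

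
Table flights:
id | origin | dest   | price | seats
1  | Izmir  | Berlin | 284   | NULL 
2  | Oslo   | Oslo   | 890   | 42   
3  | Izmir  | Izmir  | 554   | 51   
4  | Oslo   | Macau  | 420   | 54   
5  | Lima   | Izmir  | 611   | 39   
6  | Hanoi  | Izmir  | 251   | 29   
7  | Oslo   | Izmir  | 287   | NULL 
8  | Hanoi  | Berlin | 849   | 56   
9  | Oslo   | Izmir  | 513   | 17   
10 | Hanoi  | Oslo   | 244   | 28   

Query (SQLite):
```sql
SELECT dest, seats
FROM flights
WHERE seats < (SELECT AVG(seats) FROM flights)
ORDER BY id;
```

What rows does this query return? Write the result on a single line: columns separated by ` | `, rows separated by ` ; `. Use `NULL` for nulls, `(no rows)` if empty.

Izmir | 39 ; Izmir | 29 ; Izmir | 17 ; Oslo | 28

Scalar subquery: AVG(seats) over all flights rows = 39.5.
Keep rows where seats < that value.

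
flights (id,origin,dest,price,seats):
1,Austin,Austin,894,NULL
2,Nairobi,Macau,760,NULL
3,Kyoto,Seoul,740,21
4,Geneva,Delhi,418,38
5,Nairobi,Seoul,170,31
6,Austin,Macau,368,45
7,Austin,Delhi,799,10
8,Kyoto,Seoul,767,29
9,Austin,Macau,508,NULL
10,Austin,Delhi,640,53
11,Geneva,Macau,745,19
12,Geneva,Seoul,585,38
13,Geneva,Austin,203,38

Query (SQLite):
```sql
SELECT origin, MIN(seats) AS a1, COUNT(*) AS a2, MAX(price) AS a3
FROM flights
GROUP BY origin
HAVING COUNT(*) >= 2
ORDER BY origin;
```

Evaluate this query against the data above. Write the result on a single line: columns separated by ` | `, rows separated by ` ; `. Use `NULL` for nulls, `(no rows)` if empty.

Group flights by origin.
Per group compute: MIN(seats), COUNT(*), MAX(price).
HAVING: drop groups with fewer than 2 rows.
  Austin: ids {1, 6, 7, 9, 10} → MIN(seats)=10, COUNT(*)=5, MAX(price)=894
  Geneva: ids {4, 11, 12, 13} → MIN(seats)=19, COUNT(*)=4, MAX(price)=745
  Kyoto: ids {3, 8} → MIN(seats)=21, COUNT(*)=2, MAX(price)=767
  Nairobi: ids {2, 5} → MIN(seats)=31, COUNT(*)=2, MAX(price)=760

Austin | 10 | 5 | 894 ; Geneva | 19 | 4 | 745 ; Kyoto | 21 | 2 | 767 ; Nairobi | 31 | 2 | 760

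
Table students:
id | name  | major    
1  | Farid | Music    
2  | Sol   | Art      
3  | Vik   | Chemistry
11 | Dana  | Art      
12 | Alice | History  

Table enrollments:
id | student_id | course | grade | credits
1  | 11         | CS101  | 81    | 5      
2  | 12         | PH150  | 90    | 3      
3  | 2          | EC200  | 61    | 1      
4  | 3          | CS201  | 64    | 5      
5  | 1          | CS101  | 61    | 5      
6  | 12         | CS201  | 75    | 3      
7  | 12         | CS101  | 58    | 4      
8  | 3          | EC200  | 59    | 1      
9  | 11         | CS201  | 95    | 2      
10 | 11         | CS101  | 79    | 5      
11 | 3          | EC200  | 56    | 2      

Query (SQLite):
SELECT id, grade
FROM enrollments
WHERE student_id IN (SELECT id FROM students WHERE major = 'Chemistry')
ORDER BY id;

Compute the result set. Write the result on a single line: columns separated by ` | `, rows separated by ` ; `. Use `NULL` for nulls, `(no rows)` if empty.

Inner query: students.id where major = 'Chemistry'.
Outer: keep enrollments rows whose student_id is in that set.
Inner query → {3}

4 | 64 ; 8 | 59 ; 11 | 56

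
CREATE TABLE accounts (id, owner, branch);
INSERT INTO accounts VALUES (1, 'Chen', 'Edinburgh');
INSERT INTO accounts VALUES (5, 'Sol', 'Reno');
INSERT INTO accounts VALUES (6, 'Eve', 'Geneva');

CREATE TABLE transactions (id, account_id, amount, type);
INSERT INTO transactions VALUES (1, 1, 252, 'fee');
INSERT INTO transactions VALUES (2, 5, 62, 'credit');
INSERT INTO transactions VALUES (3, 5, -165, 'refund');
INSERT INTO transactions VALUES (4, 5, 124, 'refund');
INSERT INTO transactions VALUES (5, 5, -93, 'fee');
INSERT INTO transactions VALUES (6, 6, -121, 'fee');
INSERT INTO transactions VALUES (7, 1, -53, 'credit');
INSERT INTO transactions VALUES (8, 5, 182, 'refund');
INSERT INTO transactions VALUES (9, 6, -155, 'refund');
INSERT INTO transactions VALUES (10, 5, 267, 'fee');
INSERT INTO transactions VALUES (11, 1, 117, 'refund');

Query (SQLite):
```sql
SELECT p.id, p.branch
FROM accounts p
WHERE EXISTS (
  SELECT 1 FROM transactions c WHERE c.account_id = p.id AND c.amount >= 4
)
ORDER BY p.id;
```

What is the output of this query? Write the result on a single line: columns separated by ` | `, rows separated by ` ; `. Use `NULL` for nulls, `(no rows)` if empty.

1 | Edinburgh ; 5 | Reno

For each accounts row, check whether any transactions with matching account_id has amount >= 4.
Keep rows where that is true.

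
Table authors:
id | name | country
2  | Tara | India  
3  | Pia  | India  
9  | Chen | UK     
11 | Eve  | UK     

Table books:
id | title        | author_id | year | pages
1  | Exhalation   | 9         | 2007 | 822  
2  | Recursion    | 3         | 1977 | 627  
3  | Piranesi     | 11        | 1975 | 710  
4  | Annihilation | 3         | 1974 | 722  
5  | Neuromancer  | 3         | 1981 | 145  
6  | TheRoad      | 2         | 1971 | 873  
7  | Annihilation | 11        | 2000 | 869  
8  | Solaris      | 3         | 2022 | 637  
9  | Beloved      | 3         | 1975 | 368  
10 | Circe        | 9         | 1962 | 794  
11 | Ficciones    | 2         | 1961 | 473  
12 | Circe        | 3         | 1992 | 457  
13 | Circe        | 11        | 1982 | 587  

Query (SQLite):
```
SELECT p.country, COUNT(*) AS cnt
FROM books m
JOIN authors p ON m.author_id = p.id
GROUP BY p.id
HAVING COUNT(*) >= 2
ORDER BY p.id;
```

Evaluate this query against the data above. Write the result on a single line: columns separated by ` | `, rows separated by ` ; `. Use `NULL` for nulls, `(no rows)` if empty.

India | 2 ; India | 6 ; UK | 2 ; UK | 3

Join each books row to its authors via author_id.
Group joined rows by authors.id; compute COUNT(*) per group.
HAVING: keep groups with count ≥ 2.
  2: ids {6, 11} → COUNT(*)=2
  3: ids {2, 4, 5, 8, 9, 12} → COUNT(*)=6
  9: ids {1, 10} → COUNT(*)=2
  11: ids {3, 7, 13} → COUNT(*)=3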